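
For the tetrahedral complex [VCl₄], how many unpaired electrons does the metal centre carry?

Each Cl⁻ contributes -1; 4 × (-1) = -4. With overall charge +0, V is in the +4 oxidation state.
Group 5 minus oxidation state +4 gives a d¹ configuration for V⁴⁺.
With tetrahedral geometry the complex is necessarily high-spin.
Configuration: e¹ t₂⁰, giving 1 unpaired electron.

1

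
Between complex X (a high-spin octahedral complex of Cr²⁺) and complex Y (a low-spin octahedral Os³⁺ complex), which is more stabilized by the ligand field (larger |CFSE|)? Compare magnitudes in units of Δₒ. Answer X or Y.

X: Cr sits in group 6; removing 2 electrons leaves Cr²⁺ with 6 − 2 = 4 d electrons; t₂g³ eg¹, CFSE = -0.6Δₒ.
Y: Group 8 minus oxidation state +3 gives a d⁵ configuration for Os³⁺; t₂g⁵ eg⁰, CFSE = -2.0Δₒ.
So Y has the larger |CFSE|.

Y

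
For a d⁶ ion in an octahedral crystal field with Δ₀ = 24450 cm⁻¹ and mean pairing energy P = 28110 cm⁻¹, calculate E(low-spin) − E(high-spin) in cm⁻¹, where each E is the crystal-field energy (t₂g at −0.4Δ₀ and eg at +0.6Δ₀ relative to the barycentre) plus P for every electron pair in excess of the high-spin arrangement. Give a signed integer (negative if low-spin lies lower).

High-spin: t₂g⁴ eg², CFSE = -0.4Δ₀ = -9780 cm⁻¹.
For low-spin the configuration is t₂g⁶ eg⁰: orbital energy -2.4 × 24450 = -58680 cm⁻¹, and 2 additional pairs relative to high-spin add 56220 cm⁻¹, giving -2460 cm⁻¹.
Thus E(LS) − E(HS) = 7320 cm⁻¹.

7320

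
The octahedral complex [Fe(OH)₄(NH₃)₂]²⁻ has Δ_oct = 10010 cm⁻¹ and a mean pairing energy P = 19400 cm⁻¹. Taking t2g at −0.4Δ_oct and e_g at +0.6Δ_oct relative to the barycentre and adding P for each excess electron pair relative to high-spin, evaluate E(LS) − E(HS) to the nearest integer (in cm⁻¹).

18780

Ligand charges: 4×(-1) from OH⁻ and 2×(+0) from NH₃ sum to -4; with overall charge -2, Fe is +2.
Group 8 minus oxidation state +2 gives a d⁶ configuration for Fe²⁺.
High-spin: t2g^4 e_g^2, CFSE = -0.4Δ_oct = -4004 cm⁻¹.
Low-spin: t2g^6 e_g^0, orbital CFSE = -2.4Δ_oct = -24024 cm⁻¹; plus 2 excess pairs × P = +38800 cm⁻¹; total 14776 cm⁻¹.
Thus E(LS) − E(HS) = 18780 cm⁻¹.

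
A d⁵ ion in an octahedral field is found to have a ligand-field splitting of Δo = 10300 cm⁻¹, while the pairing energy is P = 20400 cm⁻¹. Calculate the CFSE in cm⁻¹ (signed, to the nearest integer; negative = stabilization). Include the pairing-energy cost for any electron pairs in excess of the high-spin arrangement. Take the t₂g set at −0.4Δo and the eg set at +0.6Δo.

0

Δo < P, so pairing is avoided: the ground state is high-spin.
Filling d⁵ accordingly: t₂g³ eg².
Orbital CFSE = 0.0Δo = 0.0 × 10300 = 0 cm⁻¹.
High-spin has no excess pairs, so no pairing correction applies.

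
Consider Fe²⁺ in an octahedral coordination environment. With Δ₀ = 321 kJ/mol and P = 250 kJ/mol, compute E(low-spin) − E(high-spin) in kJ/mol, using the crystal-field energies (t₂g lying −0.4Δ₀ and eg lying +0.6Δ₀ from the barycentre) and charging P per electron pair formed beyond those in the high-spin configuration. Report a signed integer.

Fe is in group 8, so Fe²⁺ is d⁶ (8 − 2 = 6).
High-spin: t₂g⁴ eg², CFSE = -0.4Δ₀ = -128 kJ/mol.
Low-spin: t₂g⁶ eg⁰, orbital CFSE = -2.4Δ₀ = -770 kJ/mol; plus 2 excess pairs × P = +500 kJ/mol; total -270 kJ/mol.
Thus E(LS) − E(HS) = -142 kJ/mol.

-142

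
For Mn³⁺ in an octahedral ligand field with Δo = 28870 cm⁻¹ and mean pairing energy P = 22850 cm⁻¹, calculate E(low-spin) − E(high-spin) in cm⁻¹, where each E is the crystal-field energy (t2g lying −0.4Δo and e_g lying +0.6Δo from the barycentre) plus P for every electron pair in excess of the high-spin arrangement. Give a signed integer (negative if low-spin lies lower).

Group 7 minus oxidation state +3 gives a d⁴ configuration for Mn³⁺.
High-spin d⁴ fills as t2g^3 e_g^1 with CFSE 3(−0.4) + 1(+0.6) = -0.6Δo = -17322 cm⁻¹.
Low-spin t2g^4 e_g^0 gives -1.6Δo = -46192 cm⁻¹, but forming 1 extra pair costs 1P = 22850 cm⁻¹, so E(LS) = -46192 + 22850 = -23342 cm⁻¹.
Thus E(LS) − E(HS) = -6020 cm⁻¹.

-6020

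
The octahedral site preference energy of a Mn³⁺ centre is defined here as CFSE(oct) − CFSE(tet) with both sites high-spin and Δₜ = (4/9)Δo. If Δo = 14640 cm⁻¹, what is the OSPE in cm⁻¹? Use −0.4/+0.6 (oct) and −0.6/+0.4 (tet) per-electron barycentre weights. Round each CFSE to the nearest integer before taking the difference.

Mn sits in group 7; removing 3 electrons leaves Mn³⁺ with 7 − 3 = 4 d electrons.
Octahedral high-spin t₂g³ eg¹: CFSE = -0.6 × 14640 = -8784 cm⁻¹.
Tetrahedral e² t₂² gives -0.4Δₜ = -0.4 × (4/9) × 14640 = -2603 cm⁻¹.
OSPE = CFSE(oct) − CFSE(tet) = -8784 − (-2603) = -6181 cm⁻¹.

-6181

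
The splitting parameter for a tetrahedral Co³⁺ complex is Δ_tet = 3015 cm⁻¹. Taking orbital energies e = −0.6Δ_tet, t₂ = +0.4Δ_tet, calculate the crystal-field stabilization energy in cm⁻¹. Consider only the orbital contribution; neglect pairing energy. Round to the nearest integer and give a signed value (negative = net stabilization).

-1809

Co is in group 9, so Co³⁺ is d⁶ (9 − 3 = 6).
Tetrahedral fields are weak (Δₜ ≈ 4/9 Δₒ), so electrons fill high-spin.
The d⁶ electrons fill as e³ t₂³.
The orbital stabilization is -0.6Δ_tet = -0.6 × 3015 = -1809 cm⁻¹.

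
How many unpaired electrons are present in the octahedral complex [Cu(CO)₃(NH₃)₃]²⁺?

Ligand charges: 3×(+0) from CO and 3×(+0) from NH₃ sum to +0; with overall charge +2, Cu is +2.
Group 11 minus oxidation state +2 gives a d⁹ configuration for Cu²⁺.
Configuration: t₂g⁶ eg³, giving 1 unpaired electron.

1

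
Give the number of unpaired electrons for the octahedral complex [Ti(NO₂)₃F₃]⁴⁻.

2

Ligand charges: 3×(-1) from NO₂⁻ and 3×(-1) from F⁻ sum to -6; with overall charge -4, Ti is +2.
Ti²⁺: group 4, so d-count = 4 − 2 = 2.
Configuration: t₂g² eg⁰, giving 2 unpaired electrons.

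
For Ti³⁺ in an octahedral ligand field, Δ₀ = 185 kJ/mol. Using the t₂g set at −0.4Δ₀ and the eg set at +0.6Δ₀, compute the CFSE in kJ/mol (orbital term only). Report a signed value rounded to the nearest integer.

-74

Group 4 minus oxidation state +3 gives a d¹ configuration for Ti³⁺.
Configuration: t₂g¹ eg⁰.
Orbital CFSE = 1(-0.4) + 0(0.6) = -0.4Δ₀ = -0.4 × 185 = -74 kJ/mol.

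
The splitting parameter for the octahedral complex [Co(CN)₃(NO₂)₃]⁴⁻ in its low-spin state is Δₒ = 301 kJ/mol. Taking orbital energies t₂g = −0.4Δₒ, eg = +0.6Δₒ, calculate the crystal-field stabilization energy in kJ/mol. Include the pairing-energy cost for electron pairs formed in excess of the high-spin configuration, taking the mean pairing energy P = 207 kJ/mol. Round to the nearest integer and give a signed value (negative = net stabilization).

Ligand charges: 3×(-1) from CN⁻ and 3×(-1) from NO₂⁻ sum to -6; with overall charge -4, Co is +2.
Co is in group 9, so Co²⁺ is d⁷ (9 − 2 = 7).
The d⁷ electrons fill as t₂g⁶ eg¹.
Orbital CFSE = 6(-0.4) + 1(0.6) = -1.8Δₒ = -1.8 × 301 = -542 kJ/mol.
Relative to high-spin t₂g⁵ eg² (2 paired), the low-spin configuration has 1 additional pair, contributing +1 × 207 = +207 kJ/mol.
Overall CFSE = -542 + 207 = -335 kJ/mol.

-335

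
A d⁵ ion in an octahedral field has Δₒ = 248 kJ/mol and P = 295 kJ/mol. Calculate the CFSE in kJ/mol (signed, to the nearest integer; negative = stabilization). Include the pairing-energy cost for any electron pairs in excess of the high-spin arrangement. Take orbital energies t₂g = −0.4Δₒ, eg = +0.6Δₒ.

0

Δₒ < P, so pairing is avoided: the ground state is high-spin.
Filling d⁵ accordingly: t₂g³ eg².
Orbital CFSE = 0.0Δₒ = 0.0 × 248 = 0 kJ/mol.
High-spin has no excess pairs, so no pairing correction applies.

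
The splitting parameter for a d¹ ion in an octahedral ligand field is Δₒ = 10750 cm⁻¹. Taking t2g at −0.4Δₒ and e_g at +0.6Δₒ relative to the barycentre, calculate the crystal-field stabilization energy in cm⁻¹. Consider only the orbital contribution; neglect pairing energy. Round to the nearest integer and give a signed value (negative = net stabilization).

-4300

For octahedral d¹ the high- and low-spin configurations coincide.
Electron filling gives t2g^1 e_g^0.
CFSE(orbital) = 1×(-0.4Δₒ) + 0×(0.6Δₒ) = -0.4Δₒ; with Δₒ = 10750 cm⁻¹ that is -4300 cm⁻¹.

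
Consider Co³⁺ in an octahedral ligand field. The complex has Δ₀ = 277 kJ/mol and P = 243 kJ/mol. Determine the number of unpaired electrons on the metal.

Co sits in group 9; removing 3 electrons leaves Co³⁺ with 9 − 3 = 6 d electrons.
With Δ₀ > P the complex is low-spin.
Configuration: t₂g⁶ eg⁰.
Unpaired electrons: 0.

0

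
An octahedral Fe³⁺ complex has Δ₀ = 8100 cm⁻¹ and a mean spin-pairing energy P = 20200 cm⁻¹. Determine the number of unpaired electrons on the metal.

5

Group 8 minus oxidation state +3 gives a d⁵ configuration for Fe³⁺.
Here Δ₀ < P (8100 < 20200), so the high-spin state is favoured.
Configuration: t2g^3 e_g^2.
Unpaired electrons: 5.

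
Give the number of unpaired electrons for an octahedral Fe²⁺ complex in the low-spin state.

0

Fe is in group 8, so Fe²⁺ is d⁶ (8 − 2 = 6).
Configuration: t2g^6 e_g^0, giving 0 unpaired electrons.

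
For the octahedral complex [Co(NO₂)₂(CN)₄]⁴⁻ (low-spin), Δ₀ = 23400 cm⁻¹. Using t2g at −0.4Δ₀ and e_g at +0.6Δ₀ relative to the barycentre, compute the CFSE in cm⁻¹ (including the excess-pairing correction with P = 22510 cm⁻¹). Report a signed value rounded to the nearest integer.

Ligand charges: 2×(-1) from NO₂⁻ and 4×(-1) from CN⁻ sum to -6; with overall charge -4, Co is +2.
Co²⁺: group 9, so d-count = 9 − 2 = 7.
Configuration: t2g^6 e_g^1.
CFSE(orbital) = 6×(-0.4Δ₀) + 1×(0.6Δ₀) = -1.8Δ₀; with Δ₀ = 23400 cm⁻¹ that is -42120 cm⁻¹.
Pairing penalty: 3 pairs vs 2 in the high-spin reference → 1 extra × P = 22510 cm⁻¹.
Overall CFSE = -42120 + 22510 = -19610 cm⁻¹.

-19610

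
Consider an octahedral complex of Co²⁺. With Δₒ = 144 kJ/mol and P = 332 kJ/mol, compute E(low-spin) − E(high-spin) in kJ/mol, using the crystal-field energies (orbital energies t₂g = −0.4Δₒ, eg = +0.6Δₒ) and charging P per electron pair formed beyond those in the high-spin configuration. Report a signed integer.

188

Group 9 minus oxidation state +2 gives a d⁷ configuration for Co²⁺.
In the high-spin limit (t₂g⁵ eg²) the orbital term is -0.8Δₒ = -115 kJ/mol, with no excess pairing.
For low-spin the configuration is t₂g⁶ eg¹: orbital energy -1.8 × 144 = -259 kJ/mol, and 1 additional pair relative to high-spin adds 332 kJ/mol, giving 73 kJ/mol.
The difference is 73 − (-115) = 188 kJ/mol, so high-spin lies lower.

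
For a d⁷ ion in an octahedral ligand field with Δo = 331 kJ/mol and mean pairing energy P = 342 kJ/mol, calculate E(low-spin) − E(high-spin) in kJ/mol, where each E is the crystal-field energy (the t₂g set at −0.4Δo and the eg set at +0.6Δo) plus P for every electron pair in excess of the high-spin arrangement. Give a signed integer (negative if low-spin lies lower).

11

High-spin: t₂g⁵ eg², CFSE = -0.8Δo = -265 kJ/mol.
For low-spin the configuration is t₂g⁶ eg¹: orbital energy -1.8 × 331 = -596 kJ/mol, and 1 additional pair relative to high-spin adds 342 kJ/mol, giving -254 kJ/mol.
E(LS) − E(HS) = -254 − (-265) = 11 kJ/mol.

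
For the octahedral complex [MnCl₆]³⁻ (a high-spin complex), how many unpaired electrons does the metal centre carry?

4

Each Cl⁻ contributes -1; 6 × (-1) = -6. With overall charge -3, Mn is in the +3 oxidation state.
Mn is in group 7, so Mn³⁺ is d⁴ (7 − 3 = 4).
Configuration: t2g^3 e_g^1, giving 4 unpaired electrons.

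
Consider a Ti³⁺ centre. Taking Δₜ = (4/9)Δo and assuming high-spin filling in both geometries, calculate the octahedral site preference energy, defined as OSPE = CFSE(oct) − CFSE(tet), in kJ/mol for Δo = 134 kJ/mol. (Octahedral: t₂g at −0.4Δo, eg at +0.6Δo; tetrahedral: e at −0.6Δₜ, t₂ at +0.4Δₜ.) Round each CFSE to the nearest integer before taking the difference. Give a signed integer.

-18

Ti³⁺: group 4, so d-count = 4 − 3 = 1.
Octahedral (high-spin): t₂g¹ eg⁰, CFSE = 1(−0.4) + 0(+0.6) = -0.4Δo = -0.4 × 134 = -54 kJ/mol.
Tetrahedral e¹ t₂⁰ gives -0.6Δₜ = -0.6 × (4/9) × 134 = -36 kJ/mol.
OSPE = CFSE(oct) − CFSE(tet) = -54 − (-36) = -18 kJ/mol.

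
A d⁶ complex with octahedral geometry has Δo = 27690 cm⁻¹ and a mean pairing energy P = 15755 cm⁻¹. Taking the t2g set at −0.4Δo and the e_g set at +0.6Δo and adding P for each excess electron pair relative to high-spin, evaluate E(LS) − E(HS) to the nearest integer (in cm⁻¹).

High-spin d⁶ fills as t2g^4 e_g^2 with CFSE 4(−0.4) + 2(+0.6) = -0.4Δo = -11076 cm⁻¹.
Low-spin t2g^6 e_g^0 gives -2.4Δo = -66456 cm⁻¹, but forming 2 extra pairs costs 2P = 31510 cm⁻¹, so E(LS) = -66456 + 31510 = -34946 cm⁻¹.
E(LS) − E(HS) = -34946 − (-11076) = -23870 cm⁻¹.

-23870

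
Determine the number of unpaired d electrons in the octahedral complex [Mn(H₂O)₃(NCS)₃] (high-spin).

4

Ligand charges: 3×(+0) from H₂O and 3×(-1) from NCS⁻ sum to -3; with overall charge +0, Mn is +3.
Mn³⁺: group 7, so d-count = 7 − 3 = 4.
Configuration: t₂g³ eg¹, giving 4 unpaired electrons.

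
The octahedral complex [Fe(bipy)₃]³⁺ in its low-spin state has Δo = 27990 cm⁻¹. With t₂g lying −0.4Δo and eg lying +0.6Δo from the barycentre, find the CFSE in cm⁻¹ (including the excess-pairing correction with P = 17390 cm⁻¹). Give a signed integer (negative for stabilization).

bipy is neutral, so the +3 overall charge sits on Fe: oxidation state +3.
Fe sits in group 8; removing 3 electrons leaves Fe³⁺ with 8 − 3 = 5 d electrons.
Electron filling gives t₂g⁵ eg⁰.
Orbital CFSE = 5(-0.4) + 0(0.6) = -2.0Δo = -2.0 × 27990 = -55980 cm⁻¹.
Relative to high-spin t₂g³ eg² (0 paired), the low-spin configuration has 2 additional pairs, contributing +2 × 17390 = +34780 cm⁻¹.
Overall CFSE = -55980 + 34780 = -21200 cm⁻¹.

-21200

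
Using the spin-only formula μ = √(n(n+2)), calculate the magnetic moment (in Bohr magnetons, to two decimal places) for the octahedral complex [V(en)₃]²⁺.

en is neutral, so the +2 overall charge sits on V: oxidation state +2.
Group 5 minus oxidation state +2 gives a d³ configuration for V²⁺.
Configuration: t₂g³ eg⁰ → 3 unpaired electrons.
μ(spin-only) = √[3(3+2)] = √15 ≈ 3.87 Bohr magnetons.

3.87 Bohr magnetons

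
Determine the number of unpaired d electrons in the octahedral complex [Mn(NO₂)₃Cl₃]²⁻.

Ligand charges: 3×(-1) from NO₂⁻ and 3×(-1) from Cl⁻ sum to -6; with overall charge -2, Mn is +4.
Group 7 minus oxidation state +4 gives a d³ configuration for Mn⁴⁺.
Configuration: t₂g³ eg⁰, giving 3 unpaired electrons.

3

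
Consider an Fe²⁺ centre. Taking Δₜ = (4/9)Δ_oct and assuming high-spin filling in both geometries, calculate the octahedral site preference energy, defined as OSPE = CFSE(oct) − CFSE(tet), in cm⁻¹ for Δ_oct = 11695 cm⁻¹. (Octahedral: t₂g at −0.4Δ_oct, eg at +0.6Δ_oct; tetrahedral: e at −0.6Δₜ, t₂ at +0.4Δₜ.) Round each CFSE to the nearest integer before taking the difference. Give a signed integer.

Fe sits in group 8; removing 2 electrons leaves Fe²⁺ with 8 − 2 = 6 d electrons.
In an octahedral site d⁶ (HS) is t₂g⁴ eg², giving CFSE(oct) = -0.4Δ_oct = -4678 cm⁻¹.
Tetrahedral: e³ t₂³, CFSE = 3(−0.6) + 3(+0.4) = -0.6Δₜ = -0.6 × (4/9) × 11695 = -3119 cm⁻¹.
Subtracting, OSPE = -4678 − (-3119) = -1559 cm⁻¹.

-1559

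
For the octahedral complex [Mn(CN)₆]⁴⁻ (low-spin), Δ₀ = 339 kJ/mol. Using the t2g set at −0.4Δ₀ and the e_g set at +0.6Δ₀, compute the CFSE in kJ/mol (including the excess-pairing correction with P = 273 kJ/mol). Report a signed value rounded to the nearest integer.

-132

Each CN⁻ contributes -1; 6 × (-1) = -6. With overall charge -4, Mn is in the +2 oxidation state.
Group 7 minus oxidation state +2 gives a d⁵ configuration for Mn²⁺.
Electron filling gives t2g^5 e_g^0.
Orbital CFSE = 5(-0.4) + 0(0.6) = -2.0Δ₀ = -2.0 × 339 = -678 kJ/mol.
High-spin d⁵ would be t2g^3 e_g^2 with 0 pairs; low-spin has 2, so 2 excess pairs cost +2P = +546 kJ/mol.
Combining: -678 + 546 = -132 kJ/mol.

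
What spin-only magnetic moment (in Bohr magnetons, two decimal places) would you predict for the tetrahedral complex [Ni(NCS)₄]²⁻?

2.83 Bohr magnetons

Each NCS⁻ contributes -1; 4 × (-1) = -4. With overall charge -2, Ni is in the +2 oxidation state.
Ni²⁺: group 10, so d-count = 10 − 2 = 8.
Tetrahedral fields are weak (Δₜ ≈ 4/9 Δₒ), so electrons fill high-spin.
Configuration: e⁴ t₂⁴ → 2 unpaired electrons.
μ(spin-only) = √[2(2+2)] = √8 ≈ 2.83 Bohr magnetons.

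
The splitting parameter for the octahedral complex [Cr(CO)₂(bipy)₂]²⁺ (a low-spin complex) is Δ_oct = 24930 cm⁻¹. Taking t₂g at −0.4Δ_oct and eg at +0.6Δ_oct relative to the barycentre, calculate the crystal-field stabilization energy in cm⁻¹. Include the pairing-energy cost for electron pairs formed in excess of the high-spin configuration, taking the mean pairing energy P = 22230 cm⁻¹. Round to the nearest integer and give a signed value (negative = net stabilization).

Ligand charges: 2×(+0) from CO and 2×(+0) from bipy sum to +0; with overall charge +2, Cr is +2.
Cr sits in group 6; removing 2 electrons leaves Cr²⁺ with 6 − 2 = 4 d electrons.
Configuration: t₂g⁴ eg⁰.
Orbital CFSE = 4(-0.4) + 0(0.6) = -1.6Δ_oct = -1.6 × 24930 = -39888 cm⁻¹.
Pairing penalty: 1 pair vs 0 in the high-spin reference → 1 extra × P = 22230 cm⁻¹.
Net CFSE = -39888 + 22230 = -17658 cm⁻¹.

-17658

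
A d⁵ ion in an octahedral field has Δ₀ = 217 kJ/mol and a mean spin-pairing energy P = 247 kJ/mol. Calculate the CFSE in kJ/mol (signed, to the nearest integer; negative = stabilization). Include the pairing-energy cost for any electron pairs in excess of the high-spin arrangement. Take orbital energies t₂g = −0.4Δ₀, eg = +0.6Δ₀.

0

Since Δ₀ = 217 kJ/mol < P = 247 kJ/mol, the complex adopts the high-spin configuration.
Configuration: t₂g³ eg².
Orbital CFSE = 0.0Δ₀ = 0.0 × 217 = 0 kJ/mol.
High-spin has no excess pairs, so no pairing correction applies.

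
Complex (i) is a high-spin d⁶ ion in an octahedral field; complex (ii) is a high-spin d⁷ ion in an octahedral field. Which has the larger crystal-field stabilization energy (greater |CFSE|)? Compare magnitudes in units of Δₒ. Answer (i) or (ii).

(ii)

(i): t₂g⁴ eg², CFSE = -0.4Δₒ.
(ii): t₂g⁵ eg², CFSE = -0.8Δₒ.
So (ii) has the larger |CFSE|.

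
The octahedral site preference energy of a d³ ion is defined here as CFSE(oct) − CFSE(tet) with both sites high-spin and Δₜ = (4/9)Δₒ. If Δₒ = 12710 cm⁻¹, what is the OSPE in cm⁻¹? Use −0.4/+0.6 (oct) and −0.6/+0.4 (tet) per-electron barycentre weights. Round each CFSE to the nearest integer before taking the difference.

-10733

Octahedral high-spin t₂g³ eg⁰: CFSE = -1.2 × 12710 = -15252 cm⁻¹.
Tetrahedral: e² t₂¹, CFSE = 2(−0.6) + 1(+0.4) = -0.8Δₜ = -0.8 × (4/9) × 12710 = -4519 cm⁻¹.
OSPE = CFSE(oct) − CFSE(tet) = -15252 − (-4519) = -10733 cm⁻¹.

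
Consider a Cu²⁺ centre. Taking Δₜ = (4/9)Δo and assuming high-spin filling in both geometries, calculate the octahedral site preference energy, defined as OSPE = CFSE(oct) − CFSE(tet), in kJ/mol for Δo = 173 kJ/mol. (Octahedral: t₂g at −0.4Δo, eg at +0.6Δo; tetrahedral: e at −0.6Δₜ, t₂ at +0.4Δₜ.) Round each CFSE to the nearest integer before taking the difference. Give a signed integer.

Cu²⁺: group 11, so d-count = 11 − 2 = 9.
Octahedral high-spin t2g^6 e_g^3: CFSE = -0.6 × 173 = -104 kJ/mol.
Tetrahedral: e^4 t2^5, CFSE = 4(−0.6) + 5(+0.4) = -0.4Δₜ = -0.4 × (4/9) × 173 = -31 kJ/mol.
OSPE = -104 − (-31) = -73 kJ/mol.

-73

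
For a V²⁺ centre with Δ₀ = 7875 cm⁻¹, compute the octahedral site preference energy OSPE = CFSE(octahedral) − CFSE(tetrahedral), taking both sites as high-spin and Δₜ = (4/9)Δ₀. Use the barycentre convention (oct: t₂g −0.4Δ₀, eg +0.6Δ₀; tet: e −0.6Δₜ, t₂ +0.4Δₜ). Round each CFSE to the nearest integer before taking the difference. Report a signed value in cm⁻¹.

V is in group 5, so V²⁺ is d³ (5 − 2 = 3).
Octahedral high-spin t₂g³ eg⁰: CFSE = -1.2 × 7875 = -9450 cm⁻¹.
Tetrahedral e² t₂¹ gives -0.8Δₜ = -0.8 × (4/9) × 7875 = -2800 cm⁻¹.
Subtracting, OSPE = -9450 − (-2800) = -6650 cm⁻¹.

-6650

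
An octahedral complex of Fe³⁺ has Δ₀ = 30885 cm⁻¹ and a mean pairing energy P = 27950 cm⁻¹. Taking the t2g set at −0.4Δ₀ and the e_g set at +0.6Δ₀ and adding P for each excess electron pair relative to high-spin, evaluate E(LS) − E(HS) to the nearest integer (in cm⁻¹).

Fe sits in group 8; removing 3 electrons leaves Fe³⁺ with 8 − 3 = 5 d electrons.
In the high-spin limit (t2g^3 e_g^2) the orbital term is 0.0Δ₀ = 0 cm⁻¹, with no excess pairing.
Low-spin: t2g^5 e_g^0, orbital CFSE = -2.0Δ₀ = -61770 cm⁻¹; plus 2 excess pairs × P = +55900 cm⁻¹; total -5870 cm⁻¹.
E(LS) − E(HS) = -5870 − (0) = -5870 cm⁻¹.

-5870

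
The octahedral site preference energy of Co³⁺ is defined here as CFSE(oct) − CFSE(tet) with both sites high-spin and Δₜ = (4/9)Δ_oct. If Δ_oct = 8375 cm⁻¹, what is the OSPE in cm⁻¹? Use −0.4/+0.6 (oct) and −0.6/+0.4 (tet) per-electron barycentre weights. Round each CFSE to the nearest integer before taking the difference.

Co sits in group 9; removing 3 electrons leaves Co³⁺ with 9 − 3 = 6 d electrons.
In an octahedral site d⁶ (HS) is t₂g⁴ eg², giving CFSE(oct) = -0.4Δ_oct = -3350 cm⁻¹.
Tetrahedral: e³ t₂³, CFSE = 3(−0.6) + 3(+0.4) = -0.6Δₜ = -0.6 × (4/9) × 8375 = -2233 cm⁻¹.
Subtracting, OSPE = -3350 − (-2233) = -1117 cm⁻¹.

-1117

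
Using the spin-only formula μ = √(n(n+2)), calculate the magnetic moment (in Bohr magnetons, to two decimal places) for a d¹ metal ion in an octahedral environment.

1.73 Bohr magnetons

For octahedral d¹ the high- and low-spin configurations coincide.
Configuration: t₂g¹ eg⁰ → 1 unpaired electron.
μ(spin-only) = √[1(1+2)] = √3 ≈ 1.73 Bohr magnetons.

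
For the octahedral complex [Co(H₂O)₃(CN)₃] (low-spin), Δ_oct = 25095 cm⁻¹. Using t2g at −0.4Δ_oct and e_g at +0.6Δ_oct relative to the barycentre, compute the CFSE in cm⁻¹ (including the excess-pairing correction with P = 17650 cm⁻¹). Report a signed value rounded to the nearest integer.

Ligand charges: 3×(+0) from H₂O and 3×(-1) from CN⁻ sum to -3; with overall charge +0, Co is +3.
Co sits in group 9; removing 3 electrons leaves Co³⁺ with 9 − 3 = 6 d electrons.
The d⁶ electrons fill as t2g^6 e_g^0.
Orbital CFSE = 6(-0.4) + 0(0.6) = -2.4Δ_oct = -2.4 × 25095 = -60228 cm⁻¹.
Relative to high-spin t2g^4 e_g^2 (1 paired), the low-spin configuration has 2 additional pairs, contributing +2 × 17650 = +35300 cm⁻¹.
Combining: -60228 + 35300 = -24928 cm⁻¹.

-24928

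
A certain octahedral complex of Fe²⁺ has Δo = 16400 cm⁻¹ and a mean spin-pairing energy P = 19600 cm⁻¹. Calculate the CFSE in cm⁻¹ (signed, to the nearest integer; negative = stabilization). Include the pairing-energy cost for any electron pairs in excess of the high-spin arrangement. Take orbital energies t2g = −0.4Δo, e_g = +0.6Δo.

-6560

Group 8 minus oxidation state +2 gives a d⁶ configuration for Fe²⁺.
Here Δo < P (16400 < 19600), so the high-spin state is favoured.
Filling d⁶ accordingly: t2g^4 e_g^2.
Orbital CFSE = -0.4Δo = -0.4 × 16400 = -6560 cm⁻¹.
High-spin has no excess pairs, so no pairing correction applies.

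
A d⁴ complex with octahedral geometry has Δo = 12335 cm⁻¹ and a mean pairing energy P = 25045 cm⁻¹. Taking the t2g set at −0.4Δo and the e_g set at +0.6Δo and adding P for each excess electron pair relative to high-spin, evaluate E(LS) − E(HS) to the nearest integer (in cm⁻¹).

High-spin d⁴ fills as t2g^3 e_g^1 with CFSE 3(−0.4) + 1(+0.6) = -0.6Δo = -7401 cm⁻¹.
Low-spin: t2g^4 e_g^0, orbital CFSE = -1.6Δo = -19736 cm⁻¹; plus 1 excess pair × P = +25045 cm⁻¹; total 5309 cm⁻¹.
E(LS) − E(HS) = 5309 − (-7401) = 12710 cm⁻¹.

12710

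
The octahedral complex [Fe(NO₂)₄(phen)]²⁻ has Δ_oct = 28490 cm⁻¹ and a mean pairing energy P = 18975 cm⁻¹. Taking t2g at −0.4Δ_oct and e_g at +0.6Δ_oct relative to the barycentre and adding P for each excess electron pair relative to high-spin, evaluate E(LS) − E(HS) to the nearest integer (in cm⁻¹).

Ligand charges: 4×(-1) from NO₂⁻ and 1×(+0) from phen sum to -4; with overall charge -2, Fe is +2.
Fe is in group 8, so Fe²⁺ is d⁶ (8 − 2 = 6).
High-spin d⁶ fills as t2g^4 e_g^2 with CFSE 4(−0.4) + 2(+0.6) = -0.4Δ_oct = -11396 cm⁻¹.
Low-spin t2g^6 e_g^0 gives -2.4Δ_oct = -68376 cm⁻¹, but forming 2 extra pairs costs 2P = 37950 cm⁻¹, so E(LS) = -68376 + 37950 = -30426 cm⁻¹.
E(LS) − E(HS) = -30426 − (-11396) = -19030 cm⁻¹.

-19030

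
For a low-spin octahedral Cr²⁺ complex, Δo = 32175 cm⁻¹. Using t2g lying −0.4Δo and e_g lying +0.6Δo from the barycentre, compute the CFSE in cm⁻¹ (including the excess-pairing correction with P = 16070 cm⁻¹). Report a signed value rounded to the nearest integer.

Group 6 minus oxidation state +2 gives a d⁴ configuration for Cr²⁺.
The d⁴ electrons fill as t2g^4 e_g^0.
The orbital stabilization is -1.6Δo = -1.6 × 32175 = -51480 cm⁻¹.
High-spin d⁴ would be t2g^3 e_g^1 with 0 pairs; low-spin has 1, so 1 excess pair costs +1P = +16070 cm⁻¹.
Net CFSE = -51480 + 16070 = -35410 cm⁻¹.

-35410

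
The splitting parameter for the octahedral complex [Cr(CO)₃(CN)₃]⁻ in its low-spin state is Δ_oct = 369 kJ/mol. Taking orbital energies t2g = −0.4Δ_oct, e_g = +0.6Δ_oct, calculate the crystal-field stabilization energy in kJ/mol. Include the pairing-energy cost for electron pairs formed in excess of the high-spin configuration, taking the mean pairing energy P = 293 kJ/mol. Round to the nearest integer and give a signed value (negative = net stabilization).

-297

Ligand charges: 3×(+0) from CO and 3×(-1) from CN⁻ sum to -3; with overall charge -1, Cr is +2.
Cr sits in group 6; removing 2 electrons leaves Cr²⁺ with 6 − 2 = 4 d electrons.
Configuration: t2g^4 e_g^0.
The orbital stabilization is -1.6Δ_oct = -1.6 × 369 = -590 kJ/mol.
High-spin d⁴ would be t2g^3 e_g^1 with 0 pairs; low-spin has 1, so 1 excess pair costs +1P = +293 kJ/mol.
Combining: -590 + 293 = -297 kJ/mol.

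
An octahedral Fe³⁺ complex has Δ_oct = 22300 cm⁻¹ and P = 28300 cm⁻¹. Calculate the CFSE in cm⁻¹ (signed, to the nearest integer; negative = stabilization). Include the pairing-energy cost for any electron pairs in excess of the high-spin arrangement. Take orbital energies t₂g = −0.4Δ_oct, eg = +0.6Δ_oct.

Fe is in group 8, so Fe³⁺ is d⁵ (8 − 3 = 5).
Here Δ_oct < P (22300 < 28300), so the high-spin state is favoured.
Filling d⁵ accordingly: t₂g³ eg².
Orbital CFSE = 0.0Δ_oct = 0.0 × 22300 = 0 cm⁻¹.
High-spin has no excess pairs, so no pairing correction applies.

0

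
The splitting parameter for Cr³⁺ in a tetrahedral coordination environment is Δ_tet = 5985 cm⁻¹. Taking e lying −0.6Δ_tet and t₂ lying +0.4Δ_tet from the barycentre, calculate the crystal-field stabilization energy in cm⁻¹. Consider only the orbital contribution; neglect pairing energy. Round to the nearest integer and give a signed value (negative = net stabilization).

Cr sits in group 6; removing 3 electrons leaves Cr³⁺ with 6 − 3 = 3 d electrons.
Tetrahedral splitting is small, so the complex is high-spin.
Electron filling gives e² t₂¹.
The orbital stabilization is -0.8Δ_tet = -0.8 × 5985 = -4788 cm⁻¹.

-4788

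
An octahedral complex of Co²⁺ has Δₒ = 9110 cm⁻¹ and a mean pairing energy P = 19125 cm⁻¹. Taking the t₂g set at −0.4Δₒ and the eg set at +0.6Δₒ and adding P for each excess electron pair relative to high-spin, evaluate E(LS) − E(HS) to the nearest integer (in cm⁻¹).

Co²⁺: group 9, so d-count = 9 − 2 = 7.
High-spin: t₂g⁵ eg², CFSE = -0.8Δₒ = -7288 cm⁻¹.
Low-spin: t₂g⁶ eg¹, orbital CFSE = -1.8Δₒ = -16398 cm⁻¹; plus 1 excess pair × P = +19125 cm⁻¹; total 2727 cm⁻¹.
Thus E(LS) − E(HS) = 10015 cm⁻¹.

10015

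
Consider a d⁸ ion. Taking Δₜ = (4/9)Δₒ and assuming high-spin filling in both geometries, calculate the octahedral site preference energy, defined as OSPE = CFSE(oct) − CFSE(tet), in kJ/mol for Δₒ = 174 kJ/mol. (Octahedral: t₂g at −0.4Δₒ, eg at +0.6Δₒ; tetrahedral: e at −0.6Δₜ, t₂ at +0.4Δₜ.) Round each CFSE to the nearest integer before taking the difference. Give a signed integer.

In an octahedral site d⁸ (HS) is t₂g⁶ eg², giving CFSE(oct) = -1.2Δₒ = -209 kJ/mol.
In a tetrahedral site the filling is e⁴ t₂⁴: CFSE(tet) = -0.8Δₜ = -0.8 × (4/9)(174) = -62 kJ/mol.
OSPE = CFSE(oct) − CFSE(tet) = -209 − (-62) = -147 kJ/mol.

-147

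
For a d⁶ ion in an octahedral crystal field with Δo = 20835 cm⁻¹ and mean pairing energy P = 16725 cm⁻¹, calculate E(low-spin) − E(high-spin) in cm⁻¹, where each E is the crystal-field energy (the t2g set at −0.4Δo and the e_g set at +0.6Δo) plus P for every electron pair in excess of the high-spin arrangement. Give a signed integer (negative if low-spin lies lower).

-8220

In the high-spin limit (t2g^4 e_g^2) the orbital term is -0.4Δo = -8334 cm⁻¹, with no excess pairing.
Low-spin t2g^6 e_g^0 gives -2.4Δo = -50004 cm⁻¹, but forming 2 extra pairs costs 2P = 33450 cm⁻¹, so E(LS) = -50004 + 33450 = -16554 cm⁻¹.
E(LS) − E(HS) = -16554 − (-8334) = -8220 cm⁻¹.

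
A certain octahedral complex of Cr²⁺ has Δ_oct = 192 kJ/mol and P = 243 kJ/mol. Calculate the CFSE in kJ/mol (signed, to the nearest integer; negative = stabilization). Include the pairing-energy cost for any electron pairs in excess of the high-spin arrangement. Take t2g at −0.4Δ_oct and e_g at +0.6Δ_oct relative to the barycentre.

Cr sits in group 6; removing 2 electrons leaves Cr²⁺ with 6 − 2 = 4 d electrons.
Since Δ_oct = 192 kJ/mol < P = 243 kJ/mol, the complex adopts the high-spin configuration.
Configuration: t2g^3 e_g^1.
Orbital CFSE = -0.6Δ_oct = -0.6 × 192 = -115 kJ/mol.
High-spin has no excess pairs, so no pairing correction applies.

-115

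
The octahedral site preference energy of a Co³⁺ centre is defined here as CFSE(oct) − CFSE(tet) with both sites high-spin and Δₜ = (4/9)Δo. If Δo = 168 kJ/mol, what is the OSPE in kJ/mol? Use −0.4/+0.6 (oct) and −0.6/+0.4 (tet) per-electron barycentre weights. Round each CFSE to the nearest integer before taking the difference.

-22

Co sits in group 9; removing 3 electrons leaves Co³⁺ with 9 − 3 = 6 d electrons.
In an octahedral site d⁶ (HS) is t₂g⁴ eg², giving CFSE(oct) = -0.4Δo = -67 kJ/mol.
Tetrahedral e³ t₂³ gives -0.6Δₜ = -0.6 × (4/9) × 168 = -45 kJ/mol.
OSPE = -67 − (-45) = -22 kJ/mol.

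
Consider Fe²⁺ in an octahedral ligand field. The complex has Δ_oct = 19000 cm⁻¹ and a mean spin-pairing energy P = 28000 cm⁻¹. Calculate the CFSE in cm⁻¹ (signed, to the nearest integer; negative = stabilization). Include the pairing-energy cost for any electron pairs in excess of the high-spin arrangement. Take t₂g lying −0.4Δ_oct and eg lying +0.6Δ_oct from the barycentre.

-7600

Fe sits in group 8; removing 2 electrons leaves Fe²⁺ with 8 − 2 = 6 d electrons.
Since Δ_oct = 19000 cm⁻¹ < P = 28000 cm⁻¹, the complex adopts the high-spin configuration.
Configuration: t₂g⁴ eg².
Orbital CFSE = -0.4Δ_oct = -0.4 × 19000 = -7600 cm⁻¹.
High-spin has no excess pairs, so no pairing correction applies.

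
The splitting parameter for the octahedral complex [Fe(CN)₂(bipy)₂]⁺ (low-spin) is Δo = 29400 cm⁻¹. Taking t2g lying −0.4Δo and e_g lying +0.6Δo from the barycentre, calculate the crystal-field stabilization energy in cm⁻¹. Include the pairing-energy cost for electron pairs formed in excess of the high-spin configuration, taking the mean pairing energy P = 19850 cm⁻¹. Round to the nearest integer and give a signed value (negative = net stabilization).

Ligand charges: 2×(-1) from CN⁻ and 2×(+0) from bipy sum to -2; with overall charge +1, Fe is +3.
Group 8 minus oxidation state +3 gives a d⁵ configuration for Fe³⁺.
Configuration: t2g^5 e_g^0.
Orbital CFSE = 5(-0.4) + 0(0.6) = -2.0Δo = -2.0 × 29400 = -58800 cm⁻¹.
Relative to high-spin t2g^3 e_g^2 (0 paired), the low-spin configuration has 2 additional pairs, contributing +2 × 19850 = +39700 cm⁻¹.
Overall CFSE = -58800 + 39700 = -19100 cm⁻¹.

-19100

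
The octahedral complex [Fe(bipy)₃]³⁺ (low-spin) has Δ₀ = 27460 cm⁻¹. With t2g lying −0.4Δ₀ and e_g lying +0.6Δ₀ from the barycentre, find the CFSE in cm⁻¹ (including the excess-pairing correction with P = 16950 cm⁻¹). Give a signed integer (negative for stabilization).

-21020

bipy is neutral, so the +3 overall charge sits on Fe: oxidation state +3.
Fe³⁺: group 8, so d-count = 8 − 3 = 5.
The d⁵ electrons fill as t2g^5 e_g^0.
The orbital stabilization is -2.0Δ₀ = -2.0 × 27460 = -54920 cm⁻¹.
Pairing penalty: 2 pairs vs 0 in the high-spin reference → 2 extra × P = 33900 cm⁻¹.
Net CFSE = -54920 + 33900 = -21020 cm⁻¹.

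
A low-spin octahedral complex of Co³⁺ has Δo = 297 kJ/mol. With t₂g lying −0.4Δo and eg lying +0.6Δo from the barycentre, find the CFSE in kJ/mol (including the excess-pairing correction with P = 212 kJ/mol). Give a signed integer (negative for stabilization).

Group 9 minus oxidation state +3 gives a d⁶ configuration for Co³⁺.
Configuration: t₂g⁶ eg⁰.
CFSE(orbital) = 6×(-0.4Δo) + 0×(0.6Δo) = -2.4Δo; with Δo = 297 kJ/mol that is -713 kJ/mol.
Pairing penalty: 3 pairs vs 1 in the high-spin reference → 2 extra × P = 424 kJ/mol.
Overall CFSE = -713 + 424 = -289 kJ/mol.

-289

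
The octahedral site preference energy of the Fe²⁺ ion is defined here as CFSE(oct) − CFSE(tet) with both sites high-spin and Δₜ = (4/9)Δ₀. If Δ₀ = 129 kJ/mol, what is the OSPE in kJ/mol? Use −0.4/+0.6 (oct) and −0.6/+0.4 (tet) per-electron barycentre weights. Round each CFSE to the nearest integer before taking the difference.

Group 8 minus oxidation state +2 gives a d⁶ configuration for Fe²⁺.
Octahedral (high-spin): t2g^4 e_g^2, CFSE = 4(−0.4) + 2(+0.6) = -0.4Δ₀ = -0.4 × 129 = -52 kJ/mol.
Tetrahedral: e^3 t2^3, CFSE = 3(−0.6) + 3(+0.4) = -0.6Δₜ = -0.6 × (4/9) × 129 = -34 kJ/mol.
OSPE = -52 − (-34) = -18 kJ/mol.

-18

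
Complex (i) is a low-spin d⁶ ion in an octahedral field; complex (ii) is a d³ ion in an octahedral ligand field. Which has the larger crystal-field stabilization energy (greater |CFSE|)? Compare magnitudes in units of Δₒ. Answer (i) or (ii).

(i)

(i): t₂g⁶ eg⁰, CFSE = -2.4Δₒ.
(ii): t₂g³ eg⁰, CFSE = -1.2Δₒ.
So (i) has the larger |CFSE|.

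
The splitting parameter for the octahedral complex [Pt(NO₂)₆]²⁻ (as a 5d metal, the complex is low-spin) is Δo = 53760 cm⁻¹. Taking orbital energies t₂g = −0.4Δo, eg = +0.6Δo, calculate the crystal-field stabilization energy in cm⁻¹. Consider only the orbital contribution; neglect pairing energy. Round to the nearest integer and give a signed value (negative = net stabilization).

Each NO₂⁻ contributes -1; 6 × (-1) = -6. With overall charge -2, Pt is in the +4 oxidation state.
Pt sits in group 10; removing 4 electrons leaves Pt⁴⁺ with 10 − 4 = 6 d electrons.
Configuration: t₂g⁶ eg⁰.
The orbital stabilization is -2.4Δo = -2.4 × 53760 = -129024 cm⁻¹.

-129024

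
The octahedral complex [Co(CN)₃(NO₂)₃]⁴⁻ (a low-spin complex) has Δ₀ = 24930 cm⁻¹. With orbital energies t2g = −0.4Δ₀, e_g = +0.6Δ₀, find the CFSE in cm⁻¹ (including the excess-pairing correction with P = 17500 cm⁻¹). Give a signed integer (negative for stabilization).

Ligand charges: 3×(-1) from CN⁻ and 3×(-1) from NO₂⁻ sum to -6; with overall charge -4, Co is +2.
Group 9 minus oxidation state +2 gives a d⁷ configuration for Co²⁺.
The d⁷ electrons fill as t2g^6 e_g^1.
The orbital stabilization is -1.8Δ₀ = -1.8 × 24930 = -44874 cm⁻¹.
Relative to high-spin t2g^5 e_g^2 (2 paired), the low-spin configuration has 1 additional pair, contributing +1 × 17500 = +17500 cm⁻¹.
Net CFSE = -44874 + 17500 = -27374 cm⁻¹.

-27374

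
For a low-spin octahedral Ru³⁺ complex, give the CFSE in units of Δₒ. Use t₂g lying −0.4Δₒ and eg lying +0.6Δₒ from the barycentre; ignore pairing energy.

-2.0 Δₒ

Ru sits in group 8; removing 3 electrons leaves Ru³⁺ with 8 − 3 = 5 d electrons.
Configuration: t₂g⁵ eg⁰.
CFSE = 5(-0.4Δₒ) + 0(0.6Δₒ) = -2.0Δₒ + 0.0Δₒ = -2.0Δₒ.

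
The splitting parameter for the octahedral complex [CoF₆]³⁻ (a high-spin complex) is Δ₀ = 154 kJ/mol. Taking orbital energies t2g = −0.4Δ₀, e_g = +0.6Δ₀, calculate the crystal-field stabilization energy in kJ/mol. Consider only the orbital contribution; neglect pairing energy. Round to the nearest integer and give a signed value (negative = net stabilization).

Each F⁻ contributes -1; 6 × (-1) = -6. With overall charge -3, Co is in the +3 oxidation state.
Group 9 minus oxidation state +3 gives a d⁶ configuration for Co³⁺.
The d⁶ electrons fill as t2g^4 e_g^2.
CFSE(orbital) = 4×(-0.4Δ₀) + 2×(0.6Δ₀) = -0.4Δ₀; with Δ₀ = 154 kJ/mol that is -62 kJ/mol.

-62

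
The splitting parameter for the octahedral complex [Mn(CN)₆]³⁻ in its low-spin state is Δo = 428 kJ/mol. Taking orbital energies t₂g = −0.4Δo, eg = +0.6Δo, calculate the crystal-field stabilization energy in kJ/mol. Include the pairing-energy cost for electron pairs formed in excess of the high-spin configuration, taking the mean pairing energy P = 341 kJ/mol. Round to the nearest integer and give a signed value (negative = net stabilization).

-344

Each CN⁻ contributes -1; 6 × (-1) = -6. With overall charge -3, Mn is in the +3 oxidation state.
Mn sits in group 7; removing 3 electrons leaves Mn³⁺ with 7 − 3 = 4 d electrons.
The d⁴ electrons fill as t₂g⁴ eg⁰.
Orbital CFSE = 4(-0.4) + 0(0.6) = -1.6Δo = -1.6 × 428 = -685 kJ/mol.
Relative to high-spin t₂g³ eg¹ (0 paired), the low-spin configuration has 1 additional pair, contributing +1 × 341 = +341 kJ/mol.
Overall CFSE = -685 + 341 = -344 kJ/mol.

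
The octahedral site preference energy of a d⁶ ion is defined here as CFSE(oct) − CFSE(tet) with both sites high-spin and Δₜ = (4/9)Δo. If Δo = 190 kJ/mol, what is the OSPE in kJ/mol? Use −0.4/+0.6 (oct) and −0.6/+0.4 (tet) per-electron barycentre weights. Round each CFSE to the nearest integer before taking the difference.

In an octahedral site d⁶ (HS) is t2g^4 e_g^2, giving CFSE(oct) = -0.4Δo = -76 kJ/mol.
In a tetrahedral site the filling is e^3 t2^3: CFSE(tet) = -0.6Δₜ = -0.6 × (4/9)(190) = -51 kJ/mol.
OSPE = CFSE(oct) − CFSE(tet) = -76 − (-51) = -25 kJ/mol.

-25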